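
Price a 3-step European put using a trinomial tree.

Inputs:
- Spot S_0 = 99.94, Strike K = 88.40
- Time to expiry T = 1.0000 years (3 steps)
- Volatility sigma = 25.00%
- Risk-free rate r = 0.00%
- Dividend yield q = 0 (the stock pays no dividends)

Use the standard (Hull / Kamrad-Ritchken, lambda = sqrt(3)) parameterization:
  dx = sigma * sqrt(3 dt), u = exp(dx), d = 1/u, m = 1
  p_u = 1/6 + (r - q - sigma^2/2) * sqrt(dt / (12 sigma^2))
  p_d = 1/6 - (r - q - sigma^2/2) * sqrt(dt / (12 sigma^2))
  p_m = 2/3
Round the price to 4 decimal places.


Answer: Price = V(0,0) = 5.0292

Derivation:
dt = T/N = 0.333333; dx = sigma*sqrt(3*dt) = 0.250000
u = exp(dx) = 1.284025; d = 1/u = 0.778801
p_u = 0.145833, p_m = 0.666667, p_d = 0.187500
Discount per step: exp(-r*dt) = 1.000000
Stock lattice S(k, j) with j the centered position index:
  k=0: S(0,+0) = 99.9400
  k=1: S(1,-1) = 77.8334; S(1,+0) = 99.9400; S(1,+1) = 128.3255
  k=2: S(2,-2) = 60.6167; S(2,-1) = 77.8334; S(2,+0) = 99.9400; S(2,+1) = 128.3255; S(2,+2) = 164.7732
  k=3: S(3,-3) = 47.2083; S(3,-2) = 60.6167; S(3,-1) = 77.8334; S(3,+0) = 99.9400; S(3,+1) = 128.3255; S(3,+2) = 164.7732; S(3,+3) = 211.5730
Terminal payoffs V(N, j) = max(K - S_T, 0):
  V(3,-3) = 41.191687; V(3,-2) = 27.783326; V(3,-1) = 10.566650; V(3,+0) = 0.000000; V(3,+1) = 0.000000; V(3,+2) = 0.000000; V(3,+3) = 0.000000
Backward induction: V(k, j) = exp(-r*dt) * [p_u * V(k+1, j+1) + p_m * V(k+1, j) + p_d * V(k+1, j-1)]
  V(2,-2) = exp(-r*dt) * [p_u*10.566650 + p_m*27.783326 + p_d*41.191687] = 27.786628
  V(2,-1) = exp(-r*dt) * [p_u*0.000000 + p_m*10.566650 + p_d*27.783326] = 12.253807
  V(2,+0) = exp(-r*dt) * [p_u*0.000000 + p_m*0.000000 + p_d*10.566650] = 1.981247
  V(2,+1) = exp(-r*dt) * [p_u*0.000000 + p_m*0.000000 + p_d*0.000000] = 0.000000
  V(2,+2) = exp(-r*dt) * [p_u*0.000000 + p_m*0.000000 + p_d*0.000000] = 0.000000
  V(1,-1) = exp(-r*dt) * [p_u*1.981247 + p_m*12.253807 + p_d*27.786628] = 13.668129
  V(1,+0) = exp(-r*dt) * [p_u*0.000000 + p_m*1.981247 + p_d*12.253807] = 3.618420
  V(1,+1) = exp(-r*dt) * [p_u*0.000000 + p_m*0.000000 + p_d*1.981247] = 0.371484
  V(0,+0) = exp(-r*dt) * [p_u*0.371484 + p_m*3.618420 + p_d*13.668129] = 5.029229


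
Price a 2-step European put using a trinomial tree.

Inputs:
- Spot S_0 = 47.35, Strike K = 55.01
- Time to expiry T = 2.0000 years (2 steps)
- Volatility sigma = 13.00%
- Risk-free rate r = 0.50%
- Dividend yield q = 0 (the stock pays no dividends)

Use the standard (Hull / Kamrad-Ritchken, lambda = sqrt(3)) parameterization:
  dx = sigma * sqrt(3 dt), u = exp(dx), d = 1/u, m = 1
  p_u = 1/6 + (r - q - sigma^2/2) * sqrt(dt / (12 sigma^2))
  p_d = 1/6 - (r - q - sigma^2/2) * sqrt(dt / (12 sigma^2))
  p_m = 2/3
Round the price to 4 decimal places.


Answer: Price = V(0,0) = 8.4977

Derivation:
dt = T/N = 1.000000; dx = sigma*sqrt(3*dt) = 0.225167
u = exp(dx) = 1.252531; d = 1/u = 0.798383
p_u = 0.159006, p_m = 0.666667, p_d = 0.174328
Discount per step: exp(-r*dt) = 0.995012
Stock lattice S(k, j) with j the centered position index:
  k=0: S(0,+0) = 47.3500
  k=1: S(1,-1) = 37.8034; S(1,+0) = 47.3500; S(1,+1) = 59.3074
  k=2: S(2,-2) = 30.1816; S(2,-1) = 37.8034; S(2,+0) = 47.3500; S(2,+1) = 59.3074; S(2,+2) = 74.2843
Terminal payoffs V(N, j) = max(K - S_T, 0):
  V(2,-2) = 24.828366; V(2,-1) = 17.206556; V(2,+0) = 7.660000; V(2,+1) = 0.000000; V(2,+2) = 0.000000
Backward induction: V(k, j) = exp(-r*dt) * [p_u * V(k+1, j+1) + p_m * V(k+1, j) + p_d * V(k+1, j-1)]
  V(1,-1) = exp(-r*dt) * [p_u*7.660000 + p_m*17.206556 + p_d*24.828366] = 16.932417
  V(1,+0) = exp(-r*dt) * [p_u*0.000000 + p_m*7.660000 + p_d*17.206556] = 8.065815
  V(1,+1) = exp(-r*dt) * [p_u*0.000000 + p_m*0.000000 + p_d*7.660000] = 1.328690
  V(0,+0) = exp(-r*dt) * [p_u*1.328690 + p_m*8.065815 + p_d*16.932417] = 8.497673


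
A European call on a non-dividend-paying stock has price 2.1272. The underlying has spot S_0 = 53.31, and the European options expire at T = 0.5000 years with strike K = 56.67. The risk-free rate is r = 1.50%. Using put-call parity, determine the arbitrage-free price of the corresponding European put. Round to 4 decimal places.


Answer: Put price = 5.0638

Derivation:
Put-call parity: C - P = S_0 * exp(-qT) - K * exp(-rT).
S_0 * exp(-qT) = 53.3100 * 1.00000000 = 53.31000000
K * exp(-rT) = 56.6700 * 0.99252805 = 56.24656487
P = C - S*exp(-qT) + K*exp(-rT)
P = 2.1272 - 53.31000000 + 56.24656487 = 5.0638


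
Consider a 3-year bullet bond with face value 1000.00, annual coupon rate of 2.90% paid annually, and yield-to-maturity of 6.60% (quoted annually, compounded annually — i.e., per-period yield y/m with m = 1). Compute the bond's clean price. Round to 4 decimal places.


Answer: Price = 902.1863

Derivation:
Coupon per period c = face * coupon_rate / m = 29.000000
Periods per year m = 1; per-period yield y/m = 0.066000
Number of cashflows N = 3
Cashflows (t years, CF_t, discount factor 1/(1+y/m)^(m*t), PV):
  t = 1.0000: CF_t = 29.000000, DF = 0.938086, PV = 27.204503
  t = 2.0000: CF_t = 29.000000, DF = 0.880006, PV = 25.520171
  t = 3.0000: CF_t = 1029.000000, DF = 0.825521, PV = 849.461618
Price P = sum_t PV_t = 902.186293


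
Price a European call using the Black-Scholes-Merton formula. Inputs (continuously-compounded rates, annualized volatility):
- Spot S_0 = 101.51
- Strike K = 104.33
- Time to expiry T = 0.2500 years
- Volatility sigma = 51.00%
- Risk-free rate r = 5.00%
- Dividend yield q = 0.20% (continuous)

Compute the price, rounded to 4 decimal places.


d1 = (ln(S/K) + (r - q + 0.5*sigma^2) * T) / (sigma * sqrt(T)) = 0.06710142
d2 = d1 - sigma * sqrt(T) = -0.18789858
exp(-rT) = 0.98757780; exp(-qT) = 0.99950012
C = S_0 * exp(-qT) * N(d1) - K * exp(-rT) * N(d2)
N(d1) = 0.52674952; N(d2) = 0.42547808
C = 101.5100 * 0.99950012 * 0.52674952 - 104.3300 * 0.98757780 * 0.42547808 = 9.6049

Answer: Price = 9.6049


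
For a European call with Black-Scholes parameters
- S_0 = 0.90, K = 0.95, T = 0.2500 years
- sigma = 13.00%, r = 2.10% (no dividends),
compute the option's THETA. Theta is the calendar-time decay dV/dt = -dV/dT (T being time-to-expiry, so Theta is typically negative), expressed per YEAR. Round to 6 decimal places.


d1 = -0.7185341734; d2 = -0.7835341734
phi(d1) = 0.3081760056; exp(-qT) = 1.0000000000; exp(-rT) = 0.9947637572
Theta = -S*exp(-qT)*phi(d1)*sigma/(2*sqrt(T)) - r*K*exp(-rT)*N(d2) + q*S*exp(-qT)*N(d1)
N(d1) = 0.2362139924; N(d2) = 0.2166567471; sqrt(T) = 0.5000000000
Term 1 = -0.9000 * 1.0000000000 * 0.3081760056 * 0.1300 / (2 * 0.5000000000) = -0.0360565927
Term 2 = -0.0210 * 0.9500 * 0.9947637572 * 0.2166567471 = -0.0042996695
Term 3 = 0 (no dividend yield, q = 0)
Theta = -0.0360565927 + (-0.0042996695) + (0.0000000000) = -0.040356

Answer: Theta = -0.040356


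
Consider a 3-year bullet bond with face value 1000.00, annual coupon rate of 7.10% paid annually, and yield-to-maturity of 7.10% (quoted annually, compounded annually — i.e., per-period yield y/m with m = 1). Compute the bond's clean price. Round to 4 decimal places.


Coupon per period c = face * coupon_rate / m = 71.000000
Periods per year m = 1; per-period yield y/m = 0.071000
Number of cashflows N = 3
Cashflows (t years, CF_t, discount factor 1/(1+y/m)^(m*t), PV):
  t = 1.0000: CF_t = 71.000000, DF = 0.933707, PV = 66.293184
  t = 2.0000: CF_t = 71.000000, DF = 0.871808, PV = 61.898398
  t = 3.0000: CF_t = 1071.000000, DF = 0.814013, PV = 871.808418
Price P = sum_t PV_t = 1000.000000

Answer: Price = 1000.0000


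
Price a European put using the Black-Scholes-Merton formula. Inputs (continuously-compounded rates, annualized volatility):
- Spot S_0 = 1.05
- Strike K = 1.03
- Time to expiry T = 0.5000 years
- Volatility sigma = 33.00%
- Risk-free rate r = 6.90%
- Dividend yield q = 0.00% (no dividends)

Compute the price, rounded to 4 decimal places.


Answer: Price = 0.0700

Derivation:
d1 = (ln(S/K) + (r - q + 0.5*sigma^2) * T) / (sigma * sqrt(T)) = 0.34693814
d2 = d1 - sigma * sqrt(T) = 0.11359290
exp(-rT) = 0.96608834; exp(-qT) = 1.00000000
P = K * exp(-rT) * N(-d2) - S_0 * exp(-qT) * N(-d1)
N(-d1) = 0.36431890; N(-d2) = 0.45478026
P = 1.0300 * 0.96608834 * 0.45478026 - 1.0500 * 1.00000000 * 0.36431890 = 0.0700


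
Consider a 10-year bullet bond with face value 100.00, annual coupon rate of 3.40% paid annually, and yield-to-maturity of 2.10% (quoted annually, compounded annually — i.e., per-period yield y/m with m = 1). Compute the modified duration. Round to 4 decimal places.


Answer: Modified duration = 8.5490

Derivation:
Coupon per period c = face * coupon_rate / m = 3.400000
Periods per year m = 1; per-period yield y/m = 0.021000
Number of cashflows N = 10
Cashflows (t years, CF_t, discount factor 1/(1+y/m)^(m*t), PV):
  t = 1.0000: CF_t = 3.400000, DF = 0.979432, PV = 3.330069
  t = 2.0000: CF_t = 3.400000, DF = 0.959287, PV = 3.261575
  t = 3.0000: CF_t = 3.400000, DF = 0.939556, PV = 3.194491
  t = 4.0000: CF_t = 3.400000, DF = 0.920231, PV = 3.128787
  t = 5.0000: CF_t = 3.400000, DF = 0.901304, PV = 3.064434
  t = 6.0000: CF_t = 3.400000, DF = 0.882766, PV = 3.001404
  t = 7.0000: CF_t = 3.400000, DF = 0.864609, PV = 2.939671
  t = 8.0000: CF_t = 3.400000, DF = 0.846826, PV = 2.879208
  t = 9.0000: CF_t = 3.400000, DF = 0.829408, PV = 2.819988
  t = 10.0000: CF_t = 103.400000, DF = 0.812349, PV = 83.996873
Price P = sum_t PV_t = 111.616499
First compute Macaulay numerator sum_t t * PV_t:
  t * PV_t at t = 1.0000: 3.330069
  t * PV_t at t = 2.0000: 6.523151
  t * PV_t at t = 3.0000: 9.583473
  t * PV_t at t = 4.0000: 12.515147
  t * PV_t at t = 5.0000: 15.322168
  t * PV_t at t = 6.0000: 18.008424
  t * PV_t at t = 7.0000: 20.577697
  t * PV_t at t = 8.0000: 23.033661
  t * PV_t at t = 9.0000: 25.379891
  t * PV_t at t = 10.0000: 839.968729
Macaulay duration D = 974.242408 / 111.616499 = 8.728480
Modified duration = D / (1 + y/m) = 8.728480 / (1 + 0.021000) = 8.548952


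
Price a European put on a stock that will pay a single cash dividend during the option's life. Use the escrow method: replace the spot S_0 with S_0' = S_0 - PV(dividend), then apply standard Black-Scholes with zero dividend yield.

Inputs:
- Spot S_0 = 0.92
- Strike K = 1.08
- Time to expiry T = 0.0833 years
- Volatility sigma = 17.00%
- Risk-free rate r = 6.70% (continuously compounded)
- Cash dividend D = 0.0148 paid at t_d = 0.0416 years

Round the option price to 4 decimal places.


Answer: Price = 0.1688

Derivation:
PV(D) = D * exp(-r * t_d) = 0.0148 * 0.99721668 = 0.01475881
S_0' = S_0 - PV(D) = 0.9200 - 0.01475881 = 0.90524119
d1 = (ln(S_0'/K) + (r + sigma^2/2)*T) / (sigma*sqrt(T)) = -3.45929408
d2 = d1 - sigma*sqrt(T) = -3.50835904
exp(-rT) = 0.99443445
N(-d1) = 0.99972920; N(-d2) = 0.99977456
P = K * exp(-rT) * N(-d2) - S_0' * N(-d1) = 1.0800 * 0.99443445 * 0.99977456 - 0.90524119 * 0.99972920 = 0.1688


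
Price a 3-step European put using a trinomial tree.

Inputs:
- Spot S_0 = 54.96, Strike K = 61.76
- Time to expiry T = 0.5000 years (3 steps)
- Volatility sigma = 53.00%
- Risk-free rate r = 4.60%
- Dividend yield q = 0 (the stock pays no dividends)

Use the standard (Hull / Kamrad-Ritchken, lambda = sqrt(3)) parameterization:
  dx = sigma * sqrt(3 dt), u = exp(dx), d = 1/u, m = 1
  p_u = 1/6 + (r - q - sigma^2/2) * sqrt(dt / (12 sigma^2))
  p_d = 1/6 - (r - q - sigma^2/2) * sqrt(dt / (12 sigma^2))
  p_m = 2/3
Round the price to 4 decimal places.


Answer: Price = V(0,0) = 11.6668

Derivation:
dt = T/N = 0.166667; dx = sigma*sqrt(3*dt) = 0.374767
u = exp(dx) = 1.454652; d = 1/u = 0.687450
p_u = 0.145665, p_m = 0.666667, p_d = 0.187669
Discount per step: exp(-r*dt) = 0.992363
Stock lattice S(k, j) with j the centered position index:
  k=0: S(0,+0) = 54.9600
  k=1: S(1,-1) = 37.7822; S(1,+0) = 54.9600; S(1,+1) = 79.9477
  k=2: S(2,-2) = 25.9734; S(2,-1) = 37.7822; S(2,+0) = 54.9600; S(2,+1) = 79.9477; S(2,+2) = 116.2960
  k=3: S(3,-3) = 17.8554; S(3,-2) = 25.9734; S(3,-1) = 37.7822; S(3,+0) = 54.9600; S(3,+1) = 79.9477; S(3,+2) = 116.2960; S(3,+3) = 169.1702
Terminal payoffs V(N, j) = max(K - S_T, 0):
  V(3,-3) = 43.904602; V(3,-2) = 35.786612; V(3,-1) = 23.977764; V(3,+0) = 6.800000; V(3,+1) = 0.000000; V(3,+2) = 0.000000; V(3,+3) = 0.000000
Backward induction: V(k, j) = exp(-r*dt) * [p_u * V(k+1, j+1) + p_m * V(k+1, j) + p_d * V(k+1, j-1)]
  V(2,-2) = exp(-r*dt) * [p_u*23.977764 + p_m*35.786612 + p_d*43.904602] = 35.318159
  V(2,-1) = exp(-r*dt) * [p_u*6.800000 + p_m*23.977764 + p_d*35.786612] = 23.510778
  V(2,+0) = exp(-r*dt) * [p_u*0.000000 + p_m*6.800000 + p_d*23.977764] = 8.964218
  V(2,+1) = exp(-r*dt) * [p_u*0.000000 + p_m*0.000000 + p_d*6.800000] = 1.266400
  V(2,+2) = exp(-r*dt) * [p_u*0.000000 + p_m*0.000000 + p_d*0.000000] = 0.000000
  V(1,-1) = exp(-r*dt) * [p_u*8.964218 + p_m*23.510778 + p_d*35.318159] = 23.427432
  V(1,+0) = exp(-r*dt) * [p_u*1.266400 + p_m*8.964218 + p_d*23.510778] = 10.492102
  V(1,+1) = exp(-r*dt) * [p_u*0.000000 + p_m*1.266400 + p_d*8.964218] = 2.507273
  V(0,+0) = exp(-r*dt) * [p_u*2.507273 + p_m*10.492102 + p_d*23.427432] = 11.666761


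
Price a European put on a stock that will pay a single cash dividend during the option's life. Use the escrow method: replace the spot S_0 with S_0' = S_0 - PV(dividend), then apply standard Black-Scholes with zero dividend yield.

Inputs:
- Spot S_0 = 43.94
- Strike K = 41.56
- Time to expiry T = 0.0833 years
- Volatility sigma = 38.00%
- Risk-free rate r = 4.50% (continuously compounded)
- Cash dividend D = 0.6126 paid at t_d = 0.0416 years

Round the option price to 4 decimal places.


Answer: Price = 1.0472

Derivation:
PV(D) = D * exp(-r * t_d) = 0.6126 * 0.99812975 = 0.61145429
S_0' = S_0 - PV(D) = 43.9400 - 0.61145429 = 43.32854571
d1 = (ln(S_0'/K) + (r + sigma^2/2)*T) / (sigma*sqrt(T)) = 0.46898973
d2 = d1 - sigma*sqrt(T) = 0.35931512
exp(-rT) = 0.99625852
N(-d1) = 0.31953849; N(-d2) = 0.35967968
P = K * exp(-rT) * N(-d2) - S_0' * N(-d1) = 41.5600 * 0.99625852 * 0.35967968 - 43.32854571 * 0.31953849 = 1.0472


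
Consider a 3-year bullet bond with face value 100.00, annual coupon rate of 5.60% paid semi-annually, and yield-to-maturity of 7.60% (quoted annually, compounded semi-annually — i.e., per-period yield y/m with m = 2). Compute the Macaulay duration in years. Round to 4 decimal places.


Coupon per period c = face * coupon_rate / m = 2.800000
Periods per year m = 2; per-period yield y/m = 0.038000
Number of cashflows N = 6
Cashflows (t years, CF_t, discount factor 1/(1+y/m)^(m*t), PV):
  t = 0.5000: CF_t = 2.800000, DF = 0.963391, PV = 2.697495
  t = 1.0000: CF_t = 2.800000, DF = 0.928122, PV = 2.598743
  t = 1.5000: CF_t = 2.800000, DF = 0.894145, PV = 2.503606
  t = 2.0000: CF_t = 2.800000, DF = 0.861411, PV = 2.411952
  t = 2.5000: CF_t = 2.800000, DF = 0.829876, PV = 2.323653
  t = 3.0000: CF_t = 102.800000, DF = 0.799495, PV = 82.188110
Price P = sum_t PV_t = 94.723559
Macaulay numerator sum_t t * PV_t:
  t * PV_t at t = 0.5000: 1.348748
  t * PV_t at t = 1.0000: 2.598743
  t * PV_t at t = 1.5000: 3.755409
  t * PV_t at t = 2.0000: 4.823904
  t * PV_t at t = 2.5000: 5.809132
  t * PV_t at t = 3.0000: 246.564330
Macaulay duration D = (sum_t t * PV_t) / P = 264.900265 / 94.723559 = 2.796562

Answer: Macaulay duration = 2.7966 years


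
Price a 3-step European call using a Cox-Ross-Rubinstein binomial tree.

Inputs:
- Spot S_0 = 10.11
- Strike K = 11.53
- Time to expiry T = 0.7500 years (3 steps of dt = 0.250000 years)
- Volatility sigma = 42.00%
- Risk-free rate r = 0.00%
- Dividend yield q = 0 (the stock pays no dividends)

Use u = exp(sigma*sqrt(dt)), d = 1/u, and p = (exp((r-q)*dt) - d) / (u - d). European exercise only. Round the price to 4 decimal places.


dt = T/N = 0.250000
u = exp(sigma*sqrt(dt)) = 1.233678; d = 1/u = 0.810584
p = (exp((r-q)*dt) - d) / (u - d) = 0.447692
Discount per step: exp(-r*dt) = 1.000000
Stock lattice S(k, i) with i counting down-moves:
  k=0: S(0,0) = 10.1100
  k=1: S(1,0) = 12.4725; S(1,1) = 8.1950
  k=2: S(2,0) = 15.3870; S(2,1) = 10.1100; S(2,2) = 6.6427
  k=3: S(3,0) = 18.9826; S(3,1) = 12.4725; S(3,2) = 8.1950; S(3,3) = 5.3845
Terminal payoffs V(N, i) = max(S_T - K, 0):
  V(3,0) = 7.452643; V(3,1) = 0.942485; V(3,2) = 0.000000; V(3,3) = 0.000000
Backward induction: V(k, i) = exp(-r*dt) * [p * V(k+1, i) + (1-p) * V(k+1, i+1)].
  V(2,0) = exp(-r*dt) * [p*7.452643 + (1-p)*0.942485] = 3.857031
  V(2,1) = exp(-r*dt) * [p*0.942485 + (1-p)*0.000000] = 0.421943
  V(2,2) = exp(-r*dt) * [p*0.000000 + (1-p)*0.000000] = 0.000000
  V(1,0) = exp(-r*dt) * [p*3.857031 + (1-p)*0.421943] = 1.959805
  V(1,1) = exp(-r*dt) * [p*0.421943 + (1-p)*0.000000] = 0.188901
  V(0,0) = exp(-r*dt) * [p*1.959805 + (1-p)*0.188901] = 0.981720

Answer: Price = V(0,0) = 0.9817


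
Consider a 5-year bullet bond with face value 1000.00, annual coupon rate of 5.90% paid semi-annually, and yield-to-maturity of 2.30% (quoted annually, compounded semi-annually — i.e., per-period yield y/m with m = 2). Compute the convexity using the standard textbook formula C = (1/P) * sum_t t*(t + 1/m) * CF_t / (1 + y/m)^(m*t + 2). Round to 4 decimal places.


Answer: Convexity = 22.9896

Derivation:
Coupon per period c = face * coupon_rate / m = 29.500000
Periods per year m = 2; per-period yield y/m = 0.011500
Number of cashflows N = 10
Cashflows (t years, CF_t, discount factor 1/(1+y/m)^(m*t), PV):
  t = 0.5000: CF_t = 29.500000, DF = 0.988631, PV = 29.164607
  t = 1.0000: CF_t = 29.500000, DF = 0.977391, PV = 28.833027
  t = 1.5000: CF_t = 29.500000, DF = 0.966279, PV = 28.505217
  t = 2.0000: CF_t = 29.500000, DF = 0.955293, PV = 28.181134
  t = 2.5000: CF_t = 29.500000, DF = 0.944432, PV = 27.860736
  t = 3.0000: CF_t = 29.500000, DF = 0.933694, PV = 27.543980
  t = 3.5000: CF_t = 29.500000, DF = 0.923079, PV = 27.230825
  t = 4.0000: CF_t = 29.500000, DF = 0.912584, PV = 26.921231
  t = 4.5000: CF_t = 29.500000, DF = 0.902209, PV = 26.615157
  t = 5.0000: CF_t = 1029.500000, DF = 0.891951, PV = 918.263834
Price P = sum_t PV_t = 1169.119749
Convexity numerator sum_t t*(t + 1/m) * CF_t / (1+y/m)^(m*t + 2):
  t = 0.5000: term = 14.252609
  t = 1.0000: term = 42.271701
  t = 1.5000: term = 83.582207
  t = 2.0000: term = 137.719900
  t = 2.5000: term = 204.231191
  t = 3.0000: term = 282.672928
  t = 3.5000: term = 372.612198
  t = 4.0000: term = 473.626125
  t = 4.5000: term = 585.301687
  t = 5.0000: term = 24681.320949
Convexity = (1/P) * sum = 26877.591495 / 1169.119749 = 22.989597


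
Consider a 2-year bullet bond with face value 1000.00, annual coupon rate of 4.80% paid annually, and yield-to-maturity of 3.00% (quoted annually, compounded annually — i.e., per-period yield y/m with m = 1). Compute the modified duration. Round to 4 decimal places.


Answer: Modified duration = 1.8980

Derivation:
Coupon per period c = face * coupon_rate / m = 48.000000
Periods per year m = 1; per-period yield y/m = 0.030000
Number of cashflows N = 2
Cashflows (t years, CF_t, discount factor 1/(1+y/m)^(m*t), PV):
  t = 1.0000: CF_t = 48.000000, DF = 0.970874, PV = 46.601942
  t = 2.0000: CF_t = 1048.000000, DF = 0.942596, PV = 987.840513
Price P = sum_t PV_t = 1034.442455
First compute Macaulay numerator sum_t t * PV_t:
  t * PV_t at t = 1.0000: 46.601942
  t * PV_t at t = 2.0000: 1975.681026
Macaulay duration D = 2022.282967 / 1034.442455 = 1.954950
Modified duration = D / (1 + y/m) = 1.954950 / (1 + 0.030000) = 1.898009


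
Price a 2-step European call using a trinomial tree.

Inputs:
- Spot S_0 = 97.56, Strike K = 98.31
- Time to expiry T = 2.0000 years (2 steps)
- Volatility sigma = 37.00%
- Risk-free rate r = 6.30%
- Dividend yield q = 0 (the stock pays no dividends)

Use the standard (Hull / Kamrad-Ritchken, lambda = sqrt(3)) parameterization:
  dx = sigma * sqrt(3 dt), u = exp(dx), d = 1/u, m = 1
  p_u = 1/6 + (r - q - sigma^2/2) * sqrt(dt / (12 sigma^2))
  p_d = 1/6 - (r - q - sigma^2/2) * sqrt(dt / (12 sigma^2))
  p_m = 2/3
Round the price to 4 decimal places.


Answer: Price = V(0,0) = 22.4727

Derivation:
dt = T/N = 1.000000; dx = sigma*sqrt(3*dt) = 0.640859
u = exp(dx) = 1.898110; d = 1/u = 0.526840
p_u = 0.162415, p_m = 0.666667, p_d = 0.170919
Discount per step: exp(-r*dt) = 0.938943
Stock lattice S(k, j) with j the centered position index:
  k=0: S(0,+0) = 97.5600
  k=1: S(1,-1) = 51.3985; S(1,+0) = 97.5600; S(1,+1) = 185.1796
  k=2: S(2,-2) = 27.0788; S(2,-1) = 51.3985; S(2,+0) = 97.5600; S(2,+1) = 185.1796; S(2,+2) = 351.4914
Terminal payoffs V(N, j) = max(S_T - K, 0):
  V(2,-2) = 0.000000; V(2,-1) = 0.000000; V(2,+0) = 0.000000; V(2,+1) = 86.869638; V(2,+2) = 253.181374
Backward induction: V(k, j) = exp(-r*dt) * [p_u * V(k+1, j+1) + p_m * V(k+1, j) + p_d * V(k+1, j-1)]
  V(1,-1) = exp(-r*dt) * [p_u*0.000000 + p_m*0.000000 + p_d*0.000000] = 0.000000
  V(1,+0) = exp(-r*dt) * [p_u*86.869638 + p_m*0.000000 + p_d*0.000000] = 13.247454
  V(1,+1) = exp(-r*dt) * [p_u*253.181374 + p_m*86.869638 + p_d*0.000000] = 92.986796
  V(0,+0) = exp(-r*dt) * [p_u*92.986796 + p_m*13.247454 + p_d*0.000000] = 22.472716


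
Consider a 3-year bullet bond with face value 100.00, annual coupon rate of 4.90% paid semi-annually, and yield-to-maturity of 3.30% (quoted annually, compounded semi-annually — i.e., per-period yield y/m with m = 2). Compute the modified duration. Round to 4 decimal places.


Answer: Modified duration = 2.7848

Derivation:
Coupon per period c = face * coupon_rate / m = 2.450000
Periods per year m = 2; per-period yield y/m = 0.016500
Number of cashflows N = 6
Cashflows (t years, CF_t, discount factor 1/(1+y/m)^(m*t), PV):
  t = 0.5000: CF_t = 2.450000, DF = 0.983768, PV = 2.410231
  t = 1.0000: CF_t = 2.450000, DF = 0.967799, PV = 2.371108
  t = 1.5000: CF_t = 2.450000, DF = 0.952090, PV = 2.332620
  t = 2.0000: CF_t = 2.450000, DF = 0.936635, PV = 2.294756
  t = 2.5000: CF_t = 2.450000, DF = 0.921432, PV = 2.257507
  t = 3.0000: CF_t = 102.450000, DF = 0.906475, PV = 92.868336
Price P = sum_t PV_t = 104.534558
First compute Macaulay numerator sum_t t * PV_t:
  t * PV_t at t = 0.5000: 1.205116
  t * PV_t at t = 1.0000: 2.371108
  t * PV_t at t = 1.5000: 3.498930
  t * PV_t at t = 2.0000: 4.589512
  t * PV_t at t = 2.5000: 5.643768
  t * PV_t at t = 3.0000: 278.605009
Macaulay duration D = 295.913442 / 104.534558 = 2.830771
Modified duration = D / (1 + y/m) = 2.830771 / (1 + 0.016500) = 2.784822


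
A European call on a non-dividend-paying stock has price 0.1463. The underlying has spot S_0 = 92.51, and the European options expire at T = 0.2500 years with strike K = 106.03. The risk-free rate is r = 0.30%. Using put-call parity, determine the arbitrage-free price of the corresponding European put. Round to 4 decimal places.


Answer: Put price = 13.5868

Derivation:
Put-call parity: C - P = S_0 * exp(-qT) - K * exp(-rT).
S_0 * exp(-qT) = 92.5100 * 1.00000000 = 92.51000000
K * exp(-rT) = 106.0300 * 0.99925028 = 105.95050731
P = C - S*exp(-qT) + K*exp(-rT)
P = 0.1463 - 92.51000000 + 105.95050731 = 13.5868


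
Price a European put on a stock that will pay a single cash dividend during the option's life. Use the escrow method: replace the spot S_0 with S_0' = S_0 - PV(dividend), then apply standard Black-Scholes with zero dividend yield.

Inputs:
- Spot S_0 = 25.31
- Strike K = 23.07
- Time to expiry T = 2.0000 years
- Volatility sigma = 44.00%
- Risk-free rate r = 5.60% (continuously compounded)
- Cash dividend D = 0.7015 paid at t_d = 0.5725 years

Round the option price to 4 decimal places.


Answer: Price = 3.7409

Derivation:
PV(D) = D * exp(-r * t_d) = 0.7015 * 0.96844847 = 0.67936660
S_0' = S_0 - PV(D) = 25.3100 - 0.67936660 = 24.63063340
d1 = (ln(S_0'/K) + (r + sigma^2/2)*T) / (sigma*sqrt(T)) = 0.59631256
d2 = d1 - sigma*sqrt(T) = -0.02594141
exp(-rT) = 0.89404426
N(-d1) = 0.27548322; N(-d2) = 0.51034796
P = K * exp(-rT) * N(-d2) - S_0' * N(-d1) = 23.0700 * 0.89404426 * 0.51034796 - 24.63063340 * 0.27548322 = 3.7409


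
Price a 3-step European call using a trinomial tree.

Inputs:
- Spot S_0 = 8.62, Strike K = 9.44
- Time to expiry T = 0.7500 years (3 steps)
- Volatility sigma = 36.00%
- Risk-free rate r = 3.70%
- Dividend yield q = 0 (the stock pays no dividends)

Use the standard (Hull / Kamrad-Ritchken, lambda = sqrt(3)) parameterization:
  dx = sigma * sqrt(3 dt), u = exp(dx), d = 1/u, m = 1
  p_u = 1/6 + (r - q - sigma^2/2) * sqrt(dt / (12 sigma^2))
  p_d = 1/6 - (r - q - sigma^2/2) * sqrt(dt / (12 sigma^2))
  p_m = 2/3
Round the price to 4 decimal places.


Answer: Price = V(0,0) = 0.8582

Derivation:
dt = T/N = 0.250000; dx = sigma*sqrt(3*dt) = 0.311769
u = exp(dx) = 1.365839; d = 1/u = 0.732151
p_u = 0.155521, p_m = 0.666667, p_d = 0.177813
Discount per step: exp(-r*dt) = 0.990793
Stock lattice S(k, j) with j the centered position index:
  k=0: S(0,+0) = 8.6200
  k=1: S(1,-1) = 6.3111; S(1,+0) = 8.6200; S(1,+1) = 11.7735
  k=2: S(2,-2) = 4.6207; S(2,-1) = 6.3111; S(2,+0) = 8.6200; S(2,+1) = 11.7735; S(2,+2) = 16.0808
  k=3: S(3,-3) = 3.3830; S(3,-2) = 4.6207; S(3,-1) = 6.3111; S(3,+0) = 8.6200; S(3,+1) = 11.7735; S(3,+2) = 16.0808; S(3,+3) = 21.9637
Terminal payoffs V(N, j) = max(S_T - K, 0):
  V(3,-3) = 0.000000; V(3,-2) = 0.000000; V(3,-1) = 0.000000; V(3,+0) = 0.000000; V(3,+1) = 2.333535; V(3,+2) = 6.640758; V(3,+3) = 12.523731
Backward induction: V(k, j) = exp(-r*dt) * [p_u * V(k+1, j+1) + p_m * V(k+1, j) + p_d * V(k+1, j-1)]
  V(2,-2) = exp(-r*dt) * [p_u*0.000000 + p_m*0.000000 + p_d*0.000000] = 0.000000
  V(2,-1) = exp(-r*dt) * [p_u*0.000000 + p_m*0.000000 + p_d*0.000000] = 0.000000
  V(2,+0) = exp(-r*dt) * [p_u*2.333535 + p_m*0.000000 + p_d*0.000000] = 0.359571
  V(2,+1) = exp(-r*dt) * [p_u*6.640758 + p_m*2.333535 + p_d*0.000000] = 2.564632
  V(2,+2) = exp(-r*dt) * [p_u*12.523731 + p_m*6.640758 + p_d*2.333535] = 6.727286
  V(1,-1) = exp(-r*dt) * [p_u*0.359571 + p_m*0.000000 + p_d*0.000000] = 0.055406
  V(1,+0) = exp(-r*dt) * [p_u*2.564632 + p_m*0.359571 + p_d*0.000000] = 0.632688
  V(1,+1) = exp(-r*dt) * [p_u*6.727286 + p_m*2.564632 + p_d*0.359571] = 2.793958
  V(0,+0) = exp(-r*dt) * [p_u*2.793958 + p_m*0.632688 + p_d*0.055406] = 0.858187


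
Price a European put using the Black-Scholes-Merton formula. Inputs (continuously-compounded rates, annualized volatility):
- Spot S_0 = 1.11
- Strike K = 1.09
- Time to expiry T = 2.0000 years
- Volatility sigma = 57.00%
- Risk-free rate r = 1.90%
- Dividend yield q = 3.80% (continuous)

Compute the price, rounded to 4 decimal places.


d1 = (ln(S/K) + (r - q + 0.5*sigma^2) * T) / (sigma * sqrt(T)) = 0.37846627
d2 = d1 - sigma * sqrt(T) = -0.42763546
exp(-rT) = 0.96271294; exp(-qT) = 0.92681621
P = K * exp(-rT) * N(-d2) - S_0 * exp(-qT) * N(-d1)
N(-d1) = 0.35254212; N(-d2) = 0.66554173
P = 1.0900 * 0.96271294 * 0.66554173 - 1.1100 * 0.92681621 * 0.35254212 = 0.3357

Answer: Price = 0.3357


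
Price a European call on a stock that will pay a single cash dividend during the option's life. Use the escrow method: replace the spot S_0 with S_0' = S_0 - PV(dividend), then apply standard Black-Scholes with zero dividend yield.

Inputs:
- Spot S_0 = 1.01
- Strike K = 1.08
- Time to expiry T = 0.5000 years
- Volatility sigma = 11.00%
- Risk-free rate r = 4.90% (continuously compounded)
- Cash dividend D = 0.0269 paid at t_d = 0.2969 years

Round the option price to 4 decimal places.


PV(D) = D * exp(-r * t_d) = 0.0269 * 0.98555721 = 0.02651149
S_0' = S_0 - PV(D) = 1.0100 - 0.02651149 = 0.98348851
d1 = (ln(S_0'/K) + (r + sigma^2/2)*T) / (sigma*sqrt(T)) = -0.84962562
d2 = d1 - sigma*sqrt(T) = -0.92740737
exp(-rT) = 0.97579769
N(d1) = 0.19776663; N(d2) = 0.17685753
C = S_0' * N(d1) - K * exp(-rT) * N(d2) = 0.98348851 * 0.19776663 - 1.0800 * 0.97579769 * 0.17685753 = 0.0081

Answer: Price = 0.0081


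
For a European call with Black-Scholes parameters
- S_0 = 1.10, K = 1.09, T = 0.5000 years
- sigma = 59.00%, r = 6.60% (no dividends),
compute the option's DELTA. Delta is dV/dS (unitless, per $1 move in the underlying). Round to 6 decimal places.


Answer: Delta = 0.621562

Derivation:
d1 = 0.3095868897; d2 = -0.1076061112
phi(d1) = 0.3802750188; exp(-qT) = 1.0000000000; exp(-rT) = 0.9675385596
N(d1) = 0.6215624364
Delta = exp(-qT) * N(d1) = 1.0000000000 * 0.6215624364 = 0.621562


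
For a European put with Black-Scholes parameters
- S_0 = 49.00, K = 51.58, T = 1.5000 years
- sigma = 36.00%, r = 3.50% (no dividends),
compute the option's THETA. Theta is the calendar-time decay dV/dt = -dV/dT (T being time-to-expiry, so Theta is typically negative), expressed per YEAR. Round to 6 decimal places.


Answer: Theta = -1.798208

Derivation:
d1 = 0.2231446546; d2 = -0.2177634991
phi(d1) = 0.3891325291; exp(-qT) = 1.0000000000; exp(-rT) = 0.9488543211
Theta = -S*exp(-qT)*phi(d1)*sigma/(2*sqrt(T)) + r*K*exp(-rT)*N(-d2) - q*S*exp(-qT)*N(-d1)
N(-d1) = 0.4117114625; N(-d2) = 0.5861933072; sqrt(T) = 1.2247448714
Term 1 = -49.0000 * 1.0000000000 * 0.3891325291 * 0.3600 / (2 * 1.2247448714) = -2.8023378475
Term 2 = 0.0350 * 51.5800 * 0.9488543211 * 0.5861933072 = 1.0041296184
Term 3 = 0 (no dividend yield, q = 0)
Theta = -2.8023378475 + (1.0041296184) + (0.0000000000) = -1.798208


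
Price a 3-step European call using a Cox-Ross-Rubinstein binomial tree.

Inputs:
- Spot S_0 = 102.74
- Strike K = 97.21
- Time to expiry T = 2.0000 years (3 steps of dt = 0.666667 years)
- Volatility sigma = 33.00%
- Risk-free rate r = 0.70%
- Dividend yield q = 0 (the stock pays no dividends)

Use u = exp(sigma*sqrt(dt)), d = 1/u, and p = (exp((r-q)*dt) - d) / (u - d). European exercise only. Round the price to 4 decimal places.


Answer: Price = V(0,0) = 23.3427

Derivation:
dt = T/N = 0.666667
u = exp(sigma*sqrt(dt)) = 1.309236; d = 1/u = 0.763804
p = (exp((r-q)*dt) - d) / (u - d) = 0.441620
Discount per step: exp(-r*dt) = 0.995344
Stock lattice S(k, i) with i counting down-moves:
  k=0: S(0,0) = 102.7400
  k=1: S(1,0) = 134.5109; S(1,1) = 78.4732
  k=2: S(2,0) = 176.1066; S(2,1) = 102.7400; S(2,2) = 59.9382
  k=3: S(3,0) = 230.5651; S(3,1) = 134.5109; S(3,2) = 78.4732; S(3,3) = 45.7810
Terminal payoffs V(N, i) = max(S_T - K, 0):
  V(3,0) = 133.355074; V(3,1) = 37.300922; V(3,2) = 0.000000; V(3,3) = 0.000000
Backward induction: V(k, i) = exp(-r*dt) * [p * V(k+1, i) + (1-p) * V(k+1, i+1)].
  V(2,0) = exp(-r*dt) * [p*133.355074 + (1-p)*37.300922] = 79.349150
  V(2,1) = exp(-r*dt) * [p*37.300922 + (1-p)*0.000000] = 16.396121
  V(2,2) = exp(-r*dt) * [p*0.000000 + (1-p)*0.000000] = 0.000000
  V(1,0) = exp(-r*dt) * [p*79.349150 + (1-p)*16.396121] = 43.991635
  V(1,1) = exp(-r*dt) * [p*16.396121 + (1-p)*0.000000] = 7.207136
  V(0,0) = exp(-r*dt) * [p*43.991635 + (1-p)*7.207136] = 23.342702


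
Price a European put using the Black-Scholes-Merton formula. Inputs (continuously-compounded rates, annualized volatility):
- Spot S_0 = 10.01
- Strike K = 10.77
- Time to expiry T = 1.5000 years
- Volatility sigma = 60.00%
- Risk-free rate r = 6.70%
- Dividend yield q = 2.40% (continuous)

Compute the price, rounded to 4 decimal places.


Answer: Price = 2.8227

Derivation:
d1 = (ln(S/K) + (r - q + 0.5*sigma^2) * T) / (sigma * sqrt(T)) = 0.35561162
d2 = d1 - sigma * sqrt(T) = -0.37923531
exp(-rT) = 0.90438511; exp(-qT) = 0.96464029
P = K * exp(-rT) * N(-d2) - S_0 * exp(-qT) * N(-d1)
N(-d1) = 0.36106572; N(-d2) = 0.64774343
P = 10.7700 * 0.90438511 * 0.64774343 - 10.0100 * 0.96464029 * 0.36106572 = 2.8227


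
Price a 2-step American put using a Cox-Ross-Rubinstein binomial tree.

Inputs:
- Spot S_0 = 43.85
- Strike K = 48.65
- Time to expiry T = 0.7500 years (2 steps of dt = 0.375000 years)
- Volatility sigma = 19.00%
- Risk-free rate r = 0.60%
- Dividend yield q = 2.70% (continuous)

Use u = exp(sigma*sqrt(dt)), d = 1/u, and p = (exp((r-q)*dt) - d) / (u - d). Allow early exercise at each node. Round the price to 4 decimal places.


Answer: Price = V(0,0) = 6.7341

Derivation:
dt = T/N = 0.375000
u = exp(sigma*sqrt(dt)) = 1.123390; d = 1/u = 0.890163
p = (exp((r-q)*dt) - d) / (u - d) = 0.437312
Discount per step: exp(-r*dt) = 0.997753
Stock lattice S(k, i) with i counting down-moves:
  k=0: S(0,0) = 43.8500
  k=1: S(1,0) = 49.2606; S(1,1) = 39.0336
  k=2: S(2,0) = 55.3389; S(2,1) = 43.8500; S(2,2) = 34.7463
Terminal payoffs V(N, i) = max(K - S_T, 0):
  V(2,0) = 0.000000; V(2,1) = 4.800000; V(2,2) = 13.903696
Backward induction: V(k, i) = exp(-r*dt) * [p * V(k+1, i) + (1-p) * V(k+1, i+1)]; then take max(V_cont, immediate exercise) for American.
  V(1,0) = exp(-r*dt) * [p*0.000000 + (1-p)*4.800000] = 2.694831; exercise = 0.000000; V(1,0) = max -> 2.694831
  V(1,1) = exp(-r*dt) * [p*4.800000 + (1-p)*13.903696] = 9.900238; exercise = 9.616355; V(1,1) = max -> 9.900238
  V(0,0) = exp(-r*dt) * [p*2.694831 + (1-p)*9.900238] = 6.734056; exercise = 4.800000; V(0,0) = max -> 6.734056


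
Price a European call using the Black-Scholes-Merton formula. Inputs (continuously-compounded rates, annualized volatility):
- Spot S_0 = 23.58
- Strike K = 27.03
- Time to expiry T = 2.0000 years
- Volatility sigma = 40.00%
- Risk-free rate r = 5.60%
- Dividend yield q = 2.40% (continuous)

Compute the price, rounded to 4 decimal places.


Answer: Price = 4.3895

Derivation:
d1 = (ln(S/K) + (r - q + 0.5*sigma^2) * T) / (sigma * sqrt(T)) = 0.15459393
d2 = d1 - sigma * sqrt(T) = -0.41109149
exp(-rT) = 0.89404426; exp(-qT) = 0.95313379
C = S_0 * exp(-qT) * N(d1) - K * exp(-rT) * N(d2)
N(d1) = 0.56142927; N(d2) = 0.34050272
C = 23.5800 * 0.95313379 * 0.56142927 - 27.0300 * 0.89404426 * 0.34050272 = 4.3895


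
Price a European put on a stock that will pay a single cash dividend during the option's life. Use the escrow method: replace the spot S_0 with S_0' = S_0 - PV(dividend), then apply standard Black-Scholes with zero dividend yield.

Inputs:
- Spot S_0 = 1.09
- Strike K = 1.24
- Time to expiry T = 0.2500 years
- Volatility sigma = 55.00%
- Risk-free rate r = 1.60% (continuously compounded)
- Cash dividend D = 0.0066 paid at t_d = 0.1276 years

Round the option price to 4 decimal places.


PV(D) = D * exp(-r * t_d) = 0.0066 * 0.99796048 = 0.00658654
S_0' = S_0 - PV(D) = 1.0900 - 0.00658654 = 1.08341346
d1 = (ln(S_0'/K) + (r + sigma^2/2)*T) / (sigma*sqrt(T)) = -0.33884440
d2 = d1 - sigma*sqrt(T) = -0.61384440
exp(-rT) = 0.99600799
N(-d1) = 0.63263653; N(-d2) = 0.73034092
P = K * exp(-rT) * N(-d2) - S_0' * N(-d1) = 1.2400 * 0.99600799 * 0.73034092 - 1.08341346 * 0.63263653 = 0.2166

Answer: Price = 0.2166


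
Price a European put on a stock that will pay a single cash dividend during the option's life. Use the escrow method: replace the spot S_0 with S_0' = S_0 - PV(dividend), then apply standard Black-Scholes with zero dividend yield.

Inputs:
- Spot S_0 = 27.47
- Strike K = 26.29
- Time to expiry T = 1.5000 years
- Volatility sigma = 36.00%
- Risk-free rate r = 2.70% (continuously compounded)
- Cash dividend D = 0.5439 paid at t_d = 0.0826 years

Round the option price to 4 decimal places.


Answer: Price = 3.7591

Derivation:
PV(D) = D * exp(-r * t_d) = 0.5439 * 0.99777229 = 0.54268835
S_0' = S_0 - PV(D) = 27.4700 - 0.54268835 = 26.92731165
d1 = (ln(S_0'/K) + (r + sigma^2/2)*T) / (sigma*sqrt(T)) = 0.36663517
d2 = d1 - sigma*sqrt(T) = -0.07427298
exp(-rT) = 0.96030916
N(-d1) = 0.35694559; N(-d2) = 0.52960341
P = K * exp(-rT) * N(-d2) - S_0' * N(-d1) = 26.2900 * 0.96030916 * 0.52960341 - 26.92731165 * 0.35694559 = 3.7591


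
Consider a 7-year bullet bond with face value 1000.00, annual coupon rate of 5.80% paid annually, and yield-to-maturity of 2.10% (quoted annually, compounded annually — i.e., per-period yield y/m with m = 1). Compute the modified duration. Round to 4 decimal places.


Coupon per period c = face * coupon_rate / m = 58.000000
Periods per year m = 1; per-period yield y/m = 0.021000
Number of cashflows N = 7
Cashflows (t years, CF_t, discount factor 1/(1+y/m)^(m*t), PV):
  t = 1.0000: CF_t = 58.000000, DF = 0.979432, PV = 56.807052
  t = 2.0000: CF_t = 58.000000, DF = 0.959287, PV = 55.638640
  t = 3.0000: CF_t = 58.000000, DF = 0.939556, PV = 54.494261
  t = 4.0000: CF_t = 58.000000, DF = 0.920231, PV = 53.373419
  t = 5.0000: CF_t = 58.000000, DF = 0.901304, PV = 52.275631
  t = 6.0000: CF_t = 58.000000, DF = 0.882766, PV = 51.200422
  t = 7.0000: CF_t = 1058.000000, DF = 0.864609, PV = 914.756435
Price P = sum_t PV_t = 1238.545860
First compute Macaulay numerator sum_t t * PV_t:
  t * PV_t at t = 1.0000: 56.807052
  t * PV_t at t = 2.0000: 111.277281
  t * PV_t at t = 3.0000: 163.482783
  t * PV_t at t = 4.0000: 213.493677
  t * PV_t at t = 5.0000: 261.378155
  t * PV_t at t = 6.0000: 307.202532
  t * PV_t at t = 7.0000: 6403.295042
Macaulay duration D = 7516.936522 / 1238.545860 = 6.069163
Modified duration = D / (1 + y/m) = 6.069163 / (1 + 0.021000) = 5.944332

Answer: Modified duration = 5.9443


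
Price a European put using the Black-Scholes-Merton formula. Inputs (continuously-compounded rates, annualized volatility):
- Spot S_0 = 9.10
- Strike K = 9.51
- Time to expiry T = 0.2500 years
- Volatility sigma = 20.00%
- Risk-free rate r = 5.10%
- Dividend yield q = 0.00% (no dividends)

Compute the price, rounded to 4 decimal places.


Answer: Price = 0.5313

Derivation:
d1 = (ln(S/K) + (r - q + 0.5*sigma^2) * T) / (sigma * sqrt(T)) = -0.26319463
d2 = d1 - sigma * sqrt(T) = -0.36319463
exp(-rT) = 0.98733094; exp(-qT) = 1.00000000
P = K * exp(-rT) * N(-d2) - S_0 * exp(-qT) * N(-d1)
N(-d1) = 0.60379972; N(-d2) = 0.64177025
P = 9.5100 * 0.98733094 * 0.64177025 - 9.1000 * 1.00000000 * 0.60379972 = 0.5313


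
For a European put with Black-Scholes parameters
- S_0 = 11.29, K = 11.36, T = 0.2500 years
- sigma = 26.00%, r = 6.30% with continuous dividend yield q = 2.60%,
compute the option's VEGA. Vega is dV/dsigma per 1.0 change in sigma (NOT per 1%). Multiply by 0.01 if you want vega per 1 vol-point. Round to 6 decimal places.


d1 = 0.0886074221; d2 = -0.0413925779
phi(d1) = 0.3973792475; exp(-qT) = 0.9935210793; exp(-rT) = 0.9843733826
Vega = S * exp(-qT) * phi(d1) * sqrt(T) = 11.2900 * 0.9935210793 * 0.3973792475 * 0.5000000000 = 2.228672

Answer: Vega = 2.228672


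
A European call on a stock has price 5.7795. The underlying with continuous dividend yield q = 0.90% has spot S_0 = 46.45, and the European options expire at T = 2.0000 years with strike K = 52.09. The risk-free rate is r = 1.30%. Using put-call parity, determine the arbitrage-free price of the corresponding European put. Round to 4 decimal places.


Put-call parity: C - P = S_0 * exp(-qT) - K * exp(-rT).
S_0 * exp(-qT) = 46.4500 * 0.98216103 = 45.62137995
K * exp(-rT) = 52.0900 * 0.97433509 = 50.75311482
P = C - S*exp(-qT) + K*exp(-rT)
P = 5.7795 - 45.62137995 + 50.75311482 = 10.9112

Answer: Put price = 10.9112


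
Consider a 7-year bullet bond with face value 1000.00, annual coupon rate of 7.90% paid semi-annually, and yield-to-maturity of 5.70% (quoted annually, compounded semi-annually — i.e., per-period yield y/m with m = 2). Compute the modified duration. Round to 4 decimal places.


Answer: Modified duration = 5.4517

Derivation:
Coupon per period c = face * coupon_rate / m = 39.500000
Periods per year m = 2; per-period yield y/m = 0.028500
Number of cashflows N = 14
Cashflows (t years, CF_t, discount factor 1/(1+y/m)^(m*t), PV):
  t = 0.5000: CF_t = 39.500000, DF = 0.972290, PV = 38.405445
  t = 1.0000: CF_t = 39.500000, DF = 0.945347, PV = 37.341220
  t = 1.5000: CF_t = 39.500000, DF = 0.919152, PV = 36.306485
  t = 2.0000: CF_t = 39.500000, DF = 0.893682, PV = 35.300423
  t = 2.5000: CF_t = 39.500000, DF = 0.868917, PV = 34.322239
  t = 3.0000: CF_t = 39.500000, DF = 0.844840, PV = 33.371161
  t = 3.5000: CF_t = 39.500000, DF = 0.821429, PV = 32.446438
  t = 4.0000: CF_t = 39.500000, DF = 0.798667, PV = 31.547339
  t = 4.5000: CF_t = 39.500000, DF = 0.776536, PV = 30.673154
  t = 5.0000: CF_t = 39.500000, DF = 0.755018, PV = 29.823193
  t = 5.5000: CF_t = 39.500000, DF = 0.734096, PV = 28.996784
  t = 6.0000: CF_t = 39.500000, DF = 0.713754, PV = 28.193276
  t = 6.5000: CF_t = 39.500000, DF = 0.693976, PV = 27.412033
  t = 7.0000: CF_t = 1039.500000, DF = 0.674745, PV = 701.397719
Price P = sum_t PV_t = 1125.536909
First compute Macaulay numerator sum_t t * PV_t:
  t * PV_t at t = 0.5000: 19.202722
  t * PV_t at t = 1.0000: 37.341220
  t * PV_t at t = 1.5000: 54.459728
  t * PV_t at t = 2.0000: 70.600846
  t * PV_t at t = 2.5000: 85.805598
  t * PV_t at t = 3.0000: 100.113484
  t * PV_t at t = 3.5000: 113.562532
  t * PV_t at t = 4.0000: 126.189354
  t * PV_t at t = 4.5000: 138.029192
  t * PV_t at t = 5.0000: 149.115964
  t * PV_t at t = 5.5000: 159.482314
  t * PV_t at t = 6.0000: 169.159656
  t * PV_t at t = 6.5000: 178.178215
  t * PV_t at t = 7.0000: 4909.784034
Macaulay duration D = 6311.024860 / 1125.536909 = 5.607124
Modified duration = D / (1 + y/m) = 5.607124 / (1 + 0.028500) = 5.451749
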